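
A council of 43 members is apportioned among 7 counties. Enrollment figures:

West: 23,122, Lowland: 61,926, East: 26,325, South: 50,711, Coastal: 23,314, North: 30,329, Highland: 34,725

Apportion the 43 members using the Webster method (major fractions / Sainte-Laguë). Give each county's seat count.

West: 4; Lowland: 11; East: 4; South: 9; Coastal: 4; North: 5; Highland: 6

Standard divisor 250452/43 ≈ 5824.465; standard quotas: West 3.970, Lowland 10.632, East 4.520, South 8.707, Coastal 4.003, North 5.207, Highland 5.962.
Rounding to the nearest integer gives 4, 11, 5, 9, 4, 5, 6 = 44 seats, so the divisor must be adjusted.
With modified divisor 5883.4: modified quotas West 3.930, Lowland 10.526, East 4.474, South 8.619, Coastal 3.963, North 5.155, Highland 5.902.
Rounding to the nearest integer: West 4, Lowland 11, East 4, South 9, Coastal 4, North 5, Highland 6 (total 43).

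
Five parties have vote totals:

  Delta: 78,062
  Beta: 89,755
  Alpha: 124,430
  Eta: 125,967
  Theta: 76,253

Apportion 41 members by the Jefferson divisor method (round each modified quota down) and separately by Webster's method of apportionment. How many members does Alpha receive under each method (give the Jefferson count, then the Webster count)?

11 and 10

Jefferson: Delta 6, Beta 7, Alpha 11, Eta 11, Theta 6.
Webster: Delta 7, Beta 7, Alpha 10, Eta 11, Theta 6.
Alpha gets 11 under Jefferson and 10 under Webster.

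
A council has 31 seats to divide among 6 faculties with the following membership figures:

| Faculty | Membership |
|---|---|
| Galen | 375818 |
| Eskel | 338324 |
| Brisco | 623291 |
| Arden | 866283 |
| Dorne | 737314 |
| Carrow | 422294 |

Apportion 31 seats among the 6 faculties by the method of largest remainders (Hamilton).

Standard divisor: 3363324 ÷ 31 ≈ 108494.323.
Standard quotas: Galen 3.4639, Eskel 3.1184, Brisco 5.7449, Arden 7.9846, Dorne 6.7959, Carrow 3.8923.
Lower quotas: Galen 3, Eskel 3, Brisco 5, Arden 7, Dorne 6, Carrow 3 (sum 27, leaving 4 seats).
Remainders in descending order: Arden 0.9846, Carrow 0.8923, Dorne 0.7959, Brisco 0.7449, Galen 0.4639, Eskel 0.1184.
The surplus seats go to Arden, Carrow, Dorne, Brisco.

Galen=3; Eskel=3; Brisco=6; Arden=8; Dorne=7; Carrow=4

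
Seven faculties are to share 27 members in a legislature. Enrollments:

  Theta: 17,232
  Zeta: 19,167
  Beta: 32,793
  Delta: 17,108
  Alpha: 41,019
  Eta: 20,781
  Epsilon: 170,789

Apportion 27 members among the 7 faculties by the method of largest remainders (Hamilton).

Total 318889; standard divisor 318889/27 ≈ 11810.704.
Standard quotas: Theta 1.4590, Zeta 1.6228, Beta 2.7765, Delta 1.4485, Alpha 3.4730, Eta 1.7595, Epsilon 14.4605.
Lower quotas: Theta 1, Zeta 1, Beta 2, Delta 1, Alpha 3, Eta 1, Epsilon 14 (sum 23, leaving 4 seats).
Remainders in descending order: Beta 0.7765, Eta 0.7595, Zeta 0.6228, Alpha 0.4730, Epsilon 0.4605, Theta 0.4590, Delta 0.4485.
Largest remainders: Beta, Eta, Zeta, Alpha receive the extra seats.

Theta: 1, Zeta: 2, Beta: 3, Delta: 1, Alpha: 4, Eta: 2, Epsilon: 14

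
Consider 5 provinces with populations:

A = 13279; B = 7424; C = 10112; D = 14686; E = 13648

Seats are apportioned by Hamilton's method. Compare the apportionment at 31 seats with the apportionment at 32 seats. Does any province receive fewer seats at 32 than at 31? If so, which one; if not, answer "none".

At 31 seats: A 7, B 4, C 5, D 8, E 7.
At 32 seats: A 7, B 4, C 6, D 8, E 7.
No province's allocation decreased.

none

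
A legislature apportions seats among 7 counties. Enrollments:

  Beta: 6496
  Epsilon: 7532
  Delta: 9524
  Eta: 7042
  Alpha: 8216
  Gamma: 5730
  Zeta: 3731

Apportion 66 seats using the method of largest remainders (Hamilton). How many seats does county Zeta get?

Standard divisor: 48271 ÷ 66 ≈ 731.379.
Standard quotas: Beta 8.8819, Epsilon 10.2984, Delta 13.0220, Eta 9.6284, Alpha 11.2336, Gamma 7.8345, Zeta 5.1013.
Lower quotas: Beta 8, Epsilon 10, Delta 13, Eta 9, Alpha 11, Gamma 7, Zeta 5 (sum 63, leaving 3 seats).
Remainders in descending order: Beta 0.8819, Gamma 0.8345, Eta 0.6284, Epsilon 0.2984, Alpha 0.2336, Zeta 0.1013, Delta 0.0220.
Largest remainders: Beta, Gamma, Eta receive the extra seats.
Zeta receives 5.

5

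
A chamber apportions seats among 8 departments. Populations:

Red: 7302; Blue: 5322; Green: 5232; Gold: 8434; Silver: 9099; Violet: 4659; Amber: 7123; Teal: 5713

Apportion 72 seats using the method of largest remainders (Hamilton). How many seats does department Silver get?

12

Standard divisor: 52884 ÷ 72 ≈ 734.5.
Standard quotas: Red 9.9415, Blue 7.2457, Green 7.1232, Gold 11.4826, Silver 12.3880, Violet 6.3431, Amber 9.6978, Teal 7.7781.
Lower quotas: Red 9, Blue 7, Green 7, Gold 11, Silver 12, Violet 6, Amber 9, Teal 7 (sum 68, leaving 4 seats).
Remainders in descending order: Red 0.9415, Teal 0.7781, Amber 0.6978, Gold 0.4826, Silver 0.3880, Violet 0.3431, Blue 0.2457, Green 0.1232.
The surplus seats go to Red, Teal, Amber, Gold.
Silver receives 12.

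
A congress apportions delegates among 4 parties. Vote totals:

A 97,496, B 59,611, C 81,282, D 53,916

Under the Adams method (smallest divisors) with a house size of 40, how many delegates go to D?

Standard divisor 292305/40 ≈ 7307.625; standard quotas: A 13.342, B 8.157, C 11.123, D 7.378.
Rounding up gives 14, 9, 12, 8 = 43 seats, so the divisor must be adjusted.
With modified divisor 7600: modified quotas A 12.828, B 7.844, C 10.695, D 7.094.
Rounding up: A 13, B 8, C 11, D 8 (total 40).
D receives 8.

8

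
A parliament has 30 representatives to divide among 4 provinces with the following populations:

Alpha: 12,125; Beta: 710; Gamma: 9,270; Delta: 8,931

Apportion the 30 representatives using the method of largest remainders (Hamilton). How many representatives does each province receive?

The standard divisor is 31036/30 ≈ 1034.533.
Standard quotas: Alpha 11.7203, Beta 0.6863, Gamma 8.9606, Delta 8.6329.
Lower quotas: Alpha 11, Beta 0, Gamma 8, Delta 8 (sum 27, leaving 3 seats).
Remainders in descending order: Gamma 0.9606, Alpha 0.7203, Beta 0.6863, Delta 0.6329.
Largest remainders: Gamma, Alpha, Beta receive the extra seats.

Alpha: 12, Beta: 1, Gamma: 9, Delta: 8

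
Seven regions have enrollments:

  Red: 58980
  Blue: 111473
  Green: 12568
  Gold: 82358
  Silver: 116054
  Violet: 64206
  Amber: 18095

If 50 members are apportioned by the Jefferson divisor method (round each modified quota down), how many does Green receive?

Standard divisor 463734/50 ≈ 9274.68; standard quotas: Red 6.359, Blue 12.019, Green 1.355, Gold 8.880, Silver 12.513, Violet 6.923, Amber 1.951.
Rounding down gives 6, 12, 1, 8, 12, 6, 1 = 46 seats, so the divisor must be adjusted.
With modified divisor 8800: modified quotas Red 6.702, Blue 12.667, Green 1.428, Gold 9.359, Silver 13.188, Violet 7.296, Amber 2.056.
Rounding down: Red 6, Blue 12, Green 1, Gold 9, Silver 13, Violet 7, Amber 2 (total 50).
Green receives 1.

1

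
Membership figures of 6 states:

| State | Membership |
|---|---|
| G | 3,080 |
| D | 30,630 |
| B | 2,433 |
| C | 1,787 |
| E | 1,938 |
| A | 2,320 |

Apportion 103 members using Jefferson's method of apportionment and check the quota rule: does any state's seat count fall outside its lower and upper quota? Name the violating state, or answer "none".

D

Standard quotas: G 7.520, D 74.782, B 5.940, C 4.363, E 4.732, A 5.664.
Jefferson allocation: G 7, D 77, B 6, C 4, E 4, A 5.
D has quota 74.782 (lower 74, upper 75) but receives 77 — outside the quota interval.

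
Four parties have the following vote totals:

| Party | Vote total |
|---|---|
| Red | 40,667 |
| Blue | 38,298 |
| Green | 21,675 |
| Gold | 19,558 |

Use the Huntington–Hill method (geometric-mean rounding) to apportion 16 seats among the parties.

With divisor 7705: modified quotas Red 5.278, Blue 4.971, Green 2.813, Gold 2.538.
Geometric-mean thresholds: Red √(5·6)=5.477, Blue √(4·5)=4.472, Green √(2·3)=2.449, Gold √(2·3)=2.449.
Each quota rounded against its threshold gives Red 5, Blue 5, Green 3, Gold 3 (total 16).

Red 5, Blue 5, Green 3, Gold 3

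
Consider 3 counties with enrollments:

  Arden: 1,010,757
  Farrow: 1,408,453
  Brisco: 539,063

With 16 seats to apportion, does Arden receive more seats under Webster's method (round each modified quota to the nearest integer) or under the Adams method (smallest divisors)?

Webster: Arden 5, Farrow 8, Brisco 3.
Adams: Arden 6, Farrow 7, Brisco 3.
Arden gets 5 under Webster and 6 under Adams.

Adams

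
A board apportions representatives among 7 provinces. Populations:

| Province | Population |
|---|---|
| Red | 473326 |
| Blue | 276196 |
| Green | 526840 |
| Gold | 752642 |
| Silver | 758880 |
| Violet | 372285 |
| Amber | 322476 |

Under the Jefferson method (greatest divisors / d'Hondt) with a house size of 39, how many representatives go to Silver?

Standard divisor 3482645/39 ≈ 89298.59; standard quotas: Red 5.300, Blue 3.093, Green 5.900, Gold 8.428, Silver 8.498, Violet 4.169, Amber 3.611.
Rounding down gives 5, 3, 5, 8, 8, 4, 3 = 36 seats, so the divisor must be adjusted.
With modified divisor 82100: modified quotas Red 5.765, Blue 3.364, Green 6.417, Gold 9.167, Silver 9.243, Violet 4.535, Amber 3.928.
Rounding down: Red 5, Blue 3, Green 6, Gold 9, Silver 9, Violet 4, Amber 3 (total 39).
Silver receives 9.

9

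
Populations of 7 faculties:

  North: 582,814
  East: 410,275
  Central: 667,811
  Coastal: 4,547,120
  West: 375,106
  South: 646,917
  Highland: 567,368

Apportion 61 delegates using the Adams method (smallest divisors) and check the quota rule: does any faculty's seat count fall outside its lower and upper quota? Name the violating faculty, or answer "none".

Coastal

Standard quotas: North 4.559, East 3.210, Central 5.224, Coastal 35.573, West 2.934, South 5.061, Highland 4.439.
Adams allocation: North 5, East 4, Central 5, Coastal 34, West 3, South 5, Highland 5.
Coastal has quota 35.573 (lower 35, upper 36) but receives 34 — outside the quota interval.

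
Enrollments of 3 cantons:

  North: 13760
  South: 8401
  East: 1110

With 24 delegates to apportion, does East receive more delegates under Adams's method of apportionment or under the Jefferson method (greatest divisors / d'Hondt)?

Adams: North 14, South 8, East 2.
Jefferson: North 14, South 9, East 1.
East gets 2 under Adams and 1 under Jefferson.

Adams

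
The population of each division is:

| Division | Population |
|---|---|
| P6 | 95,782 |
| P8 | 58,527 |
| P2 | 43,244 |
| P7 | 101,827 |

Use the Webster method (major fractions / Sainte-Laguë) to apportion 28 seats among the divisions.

P6 9; P8 5; P2 4; P7 10

Standard divisor 299380/28 ≈ 10692.143; standard quotas: P6 8.958, P8 5.474, P2 4.044, P7 9.524.
Rounding to the nearest integer gives P6 9, P8 5, P2 4, P7 10 — total 28, matching the house size, so no adjustment is needed.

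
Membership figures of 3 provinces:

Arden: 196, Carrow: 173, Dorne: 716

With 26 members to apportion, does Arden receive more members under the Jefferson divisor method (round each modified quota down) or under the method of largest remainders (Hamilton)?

Jefferson: Arden 4, Carrow 4, Dorne 18.
Hamilton: Arden 5, Carrow 4, Dorne 17.
Arden gets 4 under Jefferson and 5 under Hamilton.

Hamilton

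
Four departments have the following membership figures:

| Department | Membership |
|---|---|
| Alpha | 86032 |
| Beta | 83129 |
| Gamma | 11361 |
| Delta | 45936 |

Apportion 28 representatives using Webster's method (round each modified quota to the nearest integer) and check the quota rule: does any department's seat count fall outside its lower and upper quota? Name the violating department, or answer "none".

Standard quotas: Alpha 10.637, Beta 10.278, Gamma 1.405, Delta 5.680.
Webster allocation: Alpha 11, Beta 10, Gamma 1, Delta 6.
Every allocation lies between the lower and upper quota.

none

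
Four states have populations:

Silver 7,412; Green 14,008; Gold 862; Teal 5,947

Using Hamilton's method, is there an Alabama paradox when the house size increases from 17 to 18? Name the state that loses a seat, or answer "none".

At 17 seats: Silver 4, Green 8, Gold 1, Teal 4.
At 18 seats: Silver 5, Green 9, Gold 0, Teal 4.
Gold drops from 1 to 0.

Gold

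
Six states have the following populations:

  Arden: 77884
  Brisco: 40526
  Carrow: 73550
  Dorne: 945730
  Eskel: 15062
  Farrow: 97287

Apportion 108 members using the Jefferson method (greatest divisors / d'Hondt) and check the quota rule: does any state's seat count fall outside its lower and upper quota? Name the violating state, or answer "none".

Dorne

Standard quotas: Arden 6.729, Brisco 3.501, Carrow 6.355, Dorne 81.709, Eskel 1.301, Farrow 8.405.
Jefferson allocation: Arden 6, Brisco 3, Carrow 6, Dorne 84, Eskel 1, Farrow 8.
Dorne has quota 81.709 (lower 81, upper 82) but receives 84 — outside the quota interval.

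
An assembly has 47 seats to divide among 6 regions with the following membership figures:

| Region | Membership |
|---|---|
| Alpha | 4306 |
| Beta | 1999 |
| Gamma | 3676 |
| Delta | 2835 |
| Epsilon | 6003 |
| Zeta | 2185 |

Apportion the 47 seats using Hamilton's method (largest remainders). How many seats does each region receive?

Alpha: 10, Beta: 5, Gamma: 8, Delta: 6, Epsilon: 13, Zeta: 5

Standard divisor: 21004 ÷ 47 ≈ 446.894.
Standard quotas: Alpha 9.6354, Beta 4.4731, Gamma 8.2257, Delta 6.3438, Epsilon 13.4327, Zeta 4.8893.
Lower quotas: Alpha 9, Beta 4, Gamma 8, Delta 6, Epsilon 13, Zeta 4 (sum 44, leaving 3 seats).
Remainders in descending order: Zeta 0.8893, Alpha 0.6354, Beta 0.4731, Epsilon 0.4327, Delta 0.3438, Gamma 0.2257.
Largest remainders: Zeta, Alpha, Beta receive the extra seats.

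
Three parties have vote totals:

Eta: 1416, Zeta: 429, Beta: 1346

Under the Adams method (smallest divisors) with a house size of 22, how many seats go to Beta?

Standard divisor 3191/22 ≈ 145.045; standard quotas: Eta 9.762, Zeta 2.958, Beta 9.280.
Rounding up gives 10, 3, 10 = 23 seats, so the divisor must be adjusted.
With modified divisor 150: modified quotas Eta 9.440, Zeta 2.860, Beta 8.973.
Rounding up: Eta 10, Zeta 3, Beta 9 (total 22).
Beta receives 9.

9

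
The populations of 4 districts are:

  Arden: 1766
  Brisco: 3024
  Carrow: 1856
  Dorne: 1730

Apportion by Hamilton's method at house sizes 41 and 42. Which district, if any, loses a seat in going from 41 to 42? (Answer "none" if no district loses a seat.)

At 41 seats: Arden 9, Brisco 15, Carrow 9, Dorne 8.
At 42 seats: Arden 9, Brisco 15, Carrow 9, Dorne 9.
No district's allocation decreased.

none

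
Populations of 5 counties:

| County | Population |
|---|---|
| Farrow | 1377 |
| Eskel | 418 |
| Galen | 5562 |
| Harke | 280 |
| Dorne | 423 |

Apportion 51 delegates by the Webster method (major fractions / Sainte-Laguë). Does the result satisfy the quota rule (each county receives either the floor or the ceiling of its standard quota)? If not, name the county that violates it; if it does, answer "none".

Galen

Standard quotas: Farrow 8.713, Eskel 2.645, Galen 35.194, Harke 1.772, Dorne 2.677.
Webster allocation: Farrow 9, Eskel 3, Galen 34, Harke 2, Dorne 3.
Galen has quota 35.194 (lower 35, upper 36) but receives 34 — outside the quota interval.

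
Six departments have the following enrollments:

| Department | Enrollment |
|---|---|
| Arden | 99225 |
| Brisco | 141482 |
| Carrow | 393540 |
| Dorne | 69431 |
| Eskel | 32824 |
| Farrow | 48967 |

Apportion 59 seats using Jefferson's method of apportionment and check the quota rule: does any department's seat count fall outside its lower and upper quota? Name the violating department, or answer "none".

Standard quotas: Arden 7.453, Brisco 10.627, Carrow 29.561, Dorne 5.215, Eskel 2.466, Farrow 3.678.
Jefferson allocation: Arden 7, Brisco 11, Carrow 31, Dorne 5, Eskel 2, Farrow 3.
Carrow has quota 29.561 (lower 29, upper 30) but receives 31 — outside the quota interval.

Carrow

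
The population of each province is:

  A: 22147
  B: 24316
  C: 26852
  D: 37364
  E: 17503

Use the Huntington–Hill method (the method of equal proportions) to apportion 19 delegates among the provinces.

With divisor 6921: modified quotas A 3.200, B 3.513, C 3.880, D 5.399, E 2.529.
Geometric-mean thresholds: A √(3·4)=3.464, B √(3·4)=3.464, C √(3·4)=3.464, D √(5·6)=5.477, E √(2·3)=2.449.
Each quota rounded against its threshold gives A 3, B 4, C 4, D 5, E 3 (total 19).

A=3, B=4, C=4, D=5, E=3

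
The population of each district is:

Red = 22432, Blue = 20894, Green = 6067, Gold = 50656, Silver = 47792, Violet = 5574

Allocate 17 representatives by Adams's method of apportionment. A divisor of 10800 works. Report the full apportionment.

Red 3, Blue 2, Green 1, Gold 5, Silver 5, Violet 1

With modified divisor 10800: modified quotas Red 2.077, Blue 1.935, Green 0.562, Gold 4.690, Silver 4.425, Violet 0.516.
Rounding up: Red 3, Blue 2, Green 1, Gold 5, Silver 5, Violet 1 (total 17).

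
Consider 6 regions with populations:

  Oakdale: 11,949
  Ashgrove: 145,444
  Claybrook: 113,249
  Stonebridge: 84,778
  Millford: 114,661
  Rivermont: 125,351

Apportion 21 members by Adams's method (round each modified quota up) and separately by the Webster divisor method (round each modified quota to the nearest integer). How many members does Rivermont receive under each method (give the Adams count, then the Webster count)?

4 and 5

Adams: Oakdale 1, Ashgrove 5, Claybrook 4, Stonebridge 3, Millford 4, Rivermont 4.
Webster: Oakdale 0, Ashgrove 5, Claybrook 4, Stonebridge 3, Millford 4, Rivermont 5.
Rivermont gets 4 under Adams and 5 under Webster.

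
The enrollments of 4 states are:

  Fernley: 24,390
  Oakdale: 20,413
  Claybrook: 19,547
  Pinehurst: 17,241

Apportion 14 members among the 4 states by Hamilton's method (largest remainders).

Fernley=4, Oakdale=4, Claybrook=3, Pinehurst=3

Total 81591; standard divisor 81591/14 ≈ 5827.929.
Standard quotas: Fernley 4.1850, Oakdale 3.5026, Claybrook 3.3540, Pinehurst 2.9583.
Lower quotas: Fernley 4, Oakdale 3, Claybrook 3, Pinehurst 2 (sum 12, leaving 2 seats).
Remainders in descending order: Pinehurst 0.9583, Oakdale 0.5026, Claybrook 0.3540, Fernley 0.1850.
Largest remainders: Pinehurst, Oakdale receive the extra seats.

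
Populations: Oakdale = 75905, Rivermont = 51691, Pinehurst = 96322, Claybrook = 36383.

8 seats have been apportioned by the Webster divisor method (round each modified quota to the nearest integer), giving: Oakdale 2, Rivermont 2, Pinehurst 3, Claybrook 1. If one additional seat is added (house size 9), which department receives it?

Oakdale

Priority for the next seat is population ÷ (current seats + 0.5).
Priorities: Oakdale 30362.000, Rivermont 20676.400, Pinehurst 27520.571, Claybrook 24255.333.
Highest priority: Oakdale.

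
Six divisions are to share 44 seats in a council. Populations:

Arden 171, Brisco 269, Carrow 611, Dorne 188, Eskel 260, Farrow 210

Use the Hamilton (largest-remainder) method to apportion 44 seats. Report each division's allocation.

Arden 4, Brisco 7, Carrow 16, Dorne 5, Eskel 7, Farrow 5

Total 1709; standard divisor 1709/44 ≈ 38.841.
Standard quotas: Arden 4.403, Brisco 6.926, Carrow 15.731, Dorne 4.840, Eskel 6.694, Farrow 5.407.
Lower quotas: Arden 4, Brisco 6, Carrow 15, Dorne 4, Eskel 6, Farrow 5 (sum 40, leaving 4 seats).
Remainders in descending order: Brisco 0.926, Dorne 0.840, Carrow 0.731, Eskel 0.694, Farrow 0.407, Arden 0.403.
The surplus seats go to Brisco, Dorne, Carrow, Eskel.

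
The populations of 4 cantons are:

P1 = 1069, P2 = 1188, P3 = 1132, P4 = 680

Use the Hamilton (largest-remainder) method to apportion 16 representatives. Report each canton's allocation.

P1: 4, P2: 5, P3: 4, P4: 3

Total 4069; standard divisor 4069/16 ≈ 254.312.
Standard quotas: P1 4.203, P2 4.671, P3 4.451, P4 2.674.
Lower quotas: P1 4, P2 4, P3 4, P4 2 (sum 14, leaving 2 seats).
Remainders in descending order: P4 0.674, P2 0.671, P3 0.451, P1 0.203.
The surplus seats go to P4, P2.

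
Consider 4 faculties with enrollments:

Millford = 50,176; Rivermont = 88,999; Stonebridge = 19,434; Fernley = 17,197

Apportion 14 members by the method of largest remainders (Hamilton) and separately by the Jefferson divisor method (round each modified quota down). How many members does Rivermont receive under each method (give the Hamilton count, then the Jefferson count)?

Hamilton: Millford 4, Rivermont 7, Stonebridge 2, Fernley 1.
Jefferson: Millford 4, Rivermont 8, Stonebridge 1, Fernley 1.
Rivermont gets 7 under Hamilton and 8 under Jefferson.

7 and 8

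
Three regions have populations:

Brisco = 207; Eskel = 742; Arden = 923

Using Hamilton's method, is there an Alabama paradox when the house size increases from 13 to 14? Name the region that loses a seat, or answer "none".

At 13 seats: Brisco 2, Eskel 5, Arden 6.
At 14 seats: Brisco 1, Eskel 6, Arden 7.
Brisco drops from 2 to 1.

Brisco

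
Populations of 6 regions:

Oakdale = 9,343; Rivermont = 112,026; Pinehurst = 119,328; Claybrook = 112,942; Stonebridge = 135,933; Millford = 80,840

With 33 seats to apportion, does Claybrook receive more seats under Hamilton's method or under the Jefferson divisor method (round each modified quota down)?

Hamilton: Oakdale 1, Rivermont 6, Pinehurst 7, Claybrook 6, Stonebridge 8, Millford 5.
Jefferson: Oakdale 0, Rivermont 6, Pinehurst 7, Claybrook 7, Stonebridge 8, Millford 5.
Claybrook gets 6 under Hamilton and 7 under Jefferson.

Jefferson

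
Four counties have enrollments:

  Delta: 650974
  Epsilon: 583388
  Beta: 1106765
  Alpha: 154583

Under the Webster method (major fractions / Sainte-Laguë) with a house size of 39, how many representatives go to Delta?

Standard divisor 2495710/39 ≈ 63992.564; standard quotas: Delta 10.173, Epsilon 9.116, Beta 17.295, Alpha 2.416.
Rounding to the nearest integer gives 10, 9, 17, 2 = 38 seats, so the divisor must be adjusted.
With modified divisor 62600: modified quotas Delta 10.399, Epsilon 9.319, Beta 17.680, Alpha 2.469.
Rounding to the nearest integer: Delta 10, Epsilon 9, Beta 18, Alpha 2 (total 39).
Delta receives 10.

10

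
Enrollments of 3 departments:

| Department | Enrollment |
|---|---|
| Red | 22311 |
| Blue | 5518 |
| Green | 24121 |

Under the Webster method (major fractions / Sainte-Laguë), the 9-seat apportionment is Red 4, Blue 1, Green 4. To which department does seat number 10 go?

Priority for the next seat is population ÷ (current seats + 0.5).
Priorities: Red 4958.000, Blue 3678.667, Green 5360.222.
Highest priority: Green.

Green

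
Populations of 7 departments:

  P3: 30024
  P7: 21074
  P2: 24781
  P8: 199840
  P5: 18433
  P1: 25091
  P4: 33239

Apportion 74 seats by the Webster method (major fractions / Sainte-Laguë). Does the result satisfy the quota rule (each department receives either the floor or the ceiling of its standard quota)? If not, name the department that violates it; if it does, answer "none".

P8

Standard quotas: P3 6.303, P7 4.424, P2 5.203, P8 41.954, P5 3.870, P1 5.268, P4 6.978.
Webster allocation: P3 6, P7 4, P2 5, P8 43, P5 4, P1 5, P4 7.
P8 has quota 41.954 (lower 41, upper 42) but receives 43 — outside the quota interval.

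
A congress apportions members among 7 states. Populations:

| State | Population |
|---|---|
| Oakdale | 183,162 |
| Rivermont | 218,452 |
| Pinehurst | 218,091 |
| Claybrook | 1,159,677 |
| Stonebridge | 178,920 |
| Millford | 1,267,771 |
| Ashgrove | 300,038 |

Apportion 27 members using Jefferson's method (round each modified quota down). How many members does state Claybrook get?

Standard divisor 3526111/27 ≈ 130596.704; standard quotas: Oakdale 1.403, Rivermont 1.673, Pinehurst 1.670, Claybrook 8.880, Stonebridge 1.370, Millford 9.708, Ashgrove 2.297.
Rounding down gives 1, 1, 1, 8, 1, 9, 2 = 23 seats, so the divisor must be adjusted.
With modified divisor 112200: modified quotas Oakdale 1.632, Rivermont 1.947, Pinehurst 1.944, Claybrook 10.336, Stonebridge 1.595, Millford 11.299, Ashgrove 2.674.
Rounding down: Oakdale 1, Rivermont 1, Pinehurst 1, Claybrook 10, Stonebridge 1, Millford 11, Ashgrove 2 (total 27).
Claybrook receives 10.

10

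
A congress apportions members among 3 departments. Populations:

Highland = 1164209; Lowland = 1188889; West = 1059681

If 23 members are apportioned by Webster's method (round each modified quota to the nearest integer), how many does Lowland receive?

8

Standard divisor 3412779/23 ≈ 148381.696; standard quotas: Highland 7.846, Lowland 8.012, West 7.142.
Rounding to the nearest integer gives Highland 8, Lowland 8, West 7 — total 23, matching the house size, so no adjustment is needed.
Lowland receives 8.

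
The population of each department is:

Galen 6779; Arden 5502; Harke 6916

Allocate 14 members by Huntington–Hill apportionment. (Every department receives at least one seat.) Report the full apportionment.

Galen=5, Arden=4, Harke=5

With divisor 1389: modified quotas Galen 4.880, Arden 3.961, Harke 4.979.
Geometric-mean thresholds: Galen √(4·5)=4.472, Arden √(3·4)=3.464, Harke √(4·5)=4.472.
Each quota rounded against its threshold gives Galen 5, Arden 4, Harke 5 (total 14).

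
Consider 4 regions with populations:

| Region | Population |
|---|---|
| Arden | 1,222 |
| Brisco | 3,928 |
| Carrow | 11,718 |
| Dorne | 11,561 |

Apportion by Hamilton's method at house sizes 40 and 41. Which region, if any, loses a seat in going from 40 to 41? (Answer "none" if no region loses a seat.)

Brisco

At 40 seats: Arden 2, Brisco 6, Carrow 16, Dorne 16.
At 41 seats: Arden 2, Brisco 5, Carrow 17, Dorne 17.
Brisco drops from 6 to 5.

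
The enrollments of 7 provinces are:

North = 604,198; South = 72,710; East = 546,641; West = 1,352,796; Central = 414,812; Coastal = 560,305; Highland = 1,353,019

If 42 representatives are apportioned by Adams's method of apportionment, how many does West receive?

Standard divisor 4904481/42 ≈ 116773.357; standard quotas: North 5.174, South 0.623, East 4.681, West 11.585, Central 3.552, Coastal 4.798, Highland 11.587.
Rounding up gives 6, 1, 5, 12, 4, 5, 12 = 45 seats, so the divisor must be adjusted.
With modified divisor 129100: modified quotas North 4.680, South 0.563, East 4.234, West 10.479, Central 3.213, Coastal 4.340, Highland 10.480.
Rounding up: North 5, South 1, East 5, West 11, Central 4, Coastal 5, Highland 11 (total 42).
West receives 11.

11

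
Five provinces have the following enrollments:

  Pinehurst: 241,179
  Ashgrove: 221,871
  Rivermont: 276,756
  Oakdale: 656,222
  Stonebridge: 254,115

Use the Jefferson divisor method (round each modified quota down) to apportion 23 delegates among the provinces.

Standard divisor 1650143/23 ≈ 71745.348; standard quotas: Pinehurst 3.362, Ashgrove 3.092, Rivermont 3.857, Oakdale 9.147, Stonebridge 3.542.
Rounding down gives 3, 3, 3, 9, 3 = 21 seats, so the divisor must be adjusted.
With modified divisor 64600: modified quotas Pinehurst 3.733, Ashgrove 3.435, Rivermont 4.284, Oakdale 10.158, Stonebridge 3.934.
Rounding down: Pinehurst 3, Ashgrove 3, Rivermont 4, Oakdale 10, Stonebridge 3 (total 23).

Pinehurst 3, Ashgrove 3, Rivermont 4, Oakdale 10, Stonebridge 3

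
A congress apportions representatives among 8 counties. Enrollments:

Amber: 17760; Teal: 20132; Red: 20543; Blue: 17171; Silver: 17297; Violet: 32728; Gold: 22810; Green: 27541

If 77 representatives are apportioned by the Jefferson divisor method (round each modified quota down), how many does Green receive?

Standard divisor 175982/77 ≈ 2285.481; standard quotas: Amber 7.771, Teal 8.809, Red 8.988, Blue 7.513, Silver 7.568, Violet 14.320, Gold 9.980, Green 12.050.
Rounding down gives 7, 8, 8, 7, 7, 14, 9, 12 = 72 seats, so the divisor must be adjusted.
With modified divisor 2170: modified quotas Amber 8.184, Teal 9.277, Red 9.467, Blue 7.913, Silver 7.971, Violet 15.082, Gold 10.512, Green 12.692.
Rounding down: Amber 8, Teal 9, Red 9, Blue 7, Silver 7, Violet 15, Gold 10, Green 12 (total 77).
Green receives 12.

12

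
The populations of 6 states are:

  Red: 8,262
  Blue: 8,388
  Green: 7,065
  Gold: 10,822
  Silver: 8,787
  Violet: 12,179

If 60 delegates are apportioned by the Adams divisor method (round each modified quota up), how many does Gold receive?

Standard divisor 55503/60 ≈ 925.05; standard quotas: Red 8.931, Blue 9.068, Green 7.637, Gold 11.699, Silver 9.499, Violet 13.166.
Rounding up gives 9, 10, 8, 12, 10, 14 = 63 seats, so the divisor must be adjusted.
With modified divisor 980: modified quotas Red 8.431, Blue 8.559, Green 7.209, Gold 11.043, Silver 8.966, Violet 12.428.
Rounding up: Red 9, Blue 9, Green 8, Gold 12, Silver 9, Violet 13 (total 60).
Gold receives 12.

12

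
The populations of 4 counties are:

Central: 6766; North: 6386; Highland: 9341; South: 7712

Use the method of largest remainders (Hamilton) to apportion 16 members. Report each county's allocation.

Standard divisor: 30205 ÷ 16 ≈ 1887.812.
Standard quotas: Central 3.5840, North 3.3828, Highland 4.9481, South 4.0852.
Lower quotas: Central 3, North 3, Highland 4, South 4 (sum 14, leaving 2 seats).
Remainders in descending order: Highland 0.9481, Central 0.5840, North 0.3828, South 0.0852.
Largest remainders: Highland, Central receive the extra seats.

Central 4; North 3; Highland 5; South 4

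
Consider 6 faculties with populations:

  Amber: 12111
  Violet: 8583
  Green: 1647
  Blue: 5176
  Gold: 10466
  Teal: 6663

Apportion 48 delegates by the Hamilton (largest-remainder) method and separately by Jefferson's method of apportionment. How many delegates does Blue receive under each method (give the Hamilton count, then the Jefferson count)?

Hamilton: Amber 13, Violet 9, Green 2, Blue 6, Gold 11, Teal 7.
Jefferson: Amber 14, Violet 9, Green 1, Blue 5, Gold 12, Teal 7.
Blue gets 6 under Hamilton and 5 under Jefferson.

6 and 5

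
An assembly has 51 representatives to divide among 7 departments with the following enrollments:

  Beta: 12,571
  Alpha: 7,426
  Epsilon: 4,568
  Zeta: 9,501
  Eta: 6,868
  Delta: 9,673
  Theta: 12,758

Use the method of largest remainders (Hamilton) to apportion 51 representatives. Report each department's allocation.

Beta 10, Alpha 6, Epsilon 4, Zeta 8, Eta 5, Delta 8, Theta 10

Standard divisor: 63365 ÷ 51 ≈ 1242.451.
Standard quotas: Beta 10.1179, Alpha 5.9769, Epsilon 3.6766, Zeta 7.6470, Eta 5.5278, Delta 7.7854, Theta 10.2684.
Lower quotas: Beta 10, Alpha 5, Epsilon 3, Zeta 7, Eta 5, Delta 7, Theta 10 (sum 47, leaving 4 seats).
Remainders in descending order: Alpha 0.9769, Delta 0.7854, Epsilon 0.6766, Zeta 0.6470, Eta 0.5278, Theta 0.2684, Beta 0.1179.
The surplus seats go to Alpha, Delta, Epsilon, Zeta.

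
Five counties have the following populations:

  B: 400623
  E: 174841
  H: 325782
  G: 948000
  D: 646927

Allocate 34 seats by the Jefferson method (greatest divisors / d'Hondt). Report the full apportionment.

Standard divisor 2496173/34 ≈ 73416.853; standard quotas: B 5.457, E 2.381, H 4.437, G 12.913, D 8.812.
Rounding down gives 5, 2, 4, 12, 8 = 31 seats, so the divisor must be adjusted.
With modified divisor 67200: modified quotas B 5.962, E 2.602, H 4.848, G 14.107, D 9.627.
Rounding down: B 5, E 2, H 4, G 14, D 9 (total 34).

B 5, E 2, H 4, G 14, D 9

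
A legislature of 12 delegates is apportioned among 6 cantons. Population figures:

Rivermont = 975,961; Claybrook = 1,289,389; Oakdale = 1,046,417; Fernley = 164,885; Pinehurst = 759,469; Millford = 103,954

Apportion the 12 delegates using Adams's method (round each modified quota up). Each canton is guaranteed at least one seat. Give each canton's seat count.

Rivermont: 2; Claybrook: 3; Oakdale: 3; Fernley: 1; Pinehurst: 2; Millford: 1

Standard divisor 4340075/12 ≈ 361672.917; standard quotas: Rivermont 2.698, Claybrook 3.565, Oakdale 2.893, Fernley 0.456, Pinehurst 2.100, Millford 0.287.
Rounding up gives 3, 4, 3, 1, 3, 1 = 15 seats, so the divisor must be adjusted.
With modified divisor 505600: modified quotas Rivermont 1.930, Claybrook 2.550, Oakdale 2.070, Fernley 0.326, Pinehurst 1.502, Millford 0.206.
Rounding up: Rivermont 2, Claybrook 3, Oakdale 3, Fernley 1, Pinehurst 2, Millford 1 (total 12).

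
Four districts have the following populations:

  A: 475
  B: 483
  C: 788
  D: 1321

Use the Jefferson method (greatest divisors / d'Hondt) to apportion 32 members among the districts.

Standard divisor 3067/32 ≈ 95.844; standard quotas: A 4.956, B 5.039, C 8.222, D 13.783.
Rounding down gives 4, 5, 8, 13 = 30 seats, so the divisor must be adjusted.
With modified divisor 90: modified quotas A 5.278, B 5.367, C 8.756, D 14.678.
Rounding down: A 5, B 5, C 8, D 14 (total 32).

A=5, B=5, C=8, D=14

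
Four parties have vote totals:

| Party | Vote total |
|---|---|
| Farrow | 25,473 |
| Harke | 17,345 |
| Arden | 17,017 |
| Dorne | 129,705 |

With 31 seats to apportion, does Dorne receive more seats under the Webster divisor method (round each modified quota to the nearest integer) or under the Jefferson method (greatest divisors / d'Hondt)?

Jefferson

Webster: Farrow 4, Harke 3, Arden 3, Dorne 21.
Jefferson: Farrow 4, Harke 3, Arden 2, Dorne 22.
Dorne gets 21 under Webster and 22 under Jefferson.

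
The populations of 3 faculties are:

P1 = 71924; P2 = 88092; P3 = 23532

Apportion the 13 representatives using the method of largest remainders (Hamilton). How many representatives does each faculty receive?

P1 5, P2 6, P3 2

Standard divisor: 183548 ÷ 13 ≈ 14119.077.
Standard quotas: P1 5.0941, P2 6.2392, P3 1.6667.
Lower quotas: P1 5, P2 6, P3 1 (sum 12, leaving 1 seat).
Remainders in descending order: P3 0.6667, P2 0.2392, P1 0.0941.
The surplus seat goes to P3.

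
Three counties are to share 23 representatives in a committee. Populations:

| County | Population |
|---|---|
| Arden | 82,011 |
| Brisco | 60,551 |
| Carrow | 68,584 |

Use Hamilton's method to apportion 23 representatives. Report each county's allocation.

Arden 9, Brisco 7, Carrow 7

The standard divisor is 211146/23 ≈ 9180.261.
Standard quotas: Arden 8.9334, Brisco 6.5958, Carrow 7.4708.
Lower quotas: Arden 8, Brisco 6, Carrow 7 (sum 21, leaving 2 seats).
Remainders in descending order: Arden 0.9334, Brisco 0.5958, Carrow 0.4708.
The surplus seats go to Arden, Brisco.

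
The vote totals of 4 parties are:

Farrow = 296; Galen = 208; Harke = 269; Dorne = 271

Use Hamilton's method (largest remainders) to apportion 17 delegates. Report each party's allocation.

Standard divisor: 1044 ÷ 17 ≈ 61.412.
Standard quotas: Farrow 4.820, Galen 3.387, Harke 4.380, Dorne 4.413.
Lower quotas: Farrow 4, Galen 3, Harke 4, Dorne 4 (sum 15, leaving 2 seats).
Remainders in descending order: Farrow 0.820, Dorne 0.413, Galen 0.387, Harke 0.380.
The surplus seats go to Farrow, Dorne.

Farrow 5, Galen 3, Harke 4, Dorne 5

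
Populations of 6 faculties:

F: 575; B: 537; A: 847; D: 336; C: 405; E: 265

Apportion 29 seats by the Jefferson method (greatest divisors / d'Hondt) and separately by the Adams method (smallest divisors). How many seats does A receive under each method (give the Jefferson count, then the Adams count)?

Jefferson: F 6, B 5, A 9, D 3, C 4, E 2.
Adams: F 6, B 5, A 8, D 3, C 4, E 3.
A gets 9 under Jefferson and 8 under Adams.

9 and 8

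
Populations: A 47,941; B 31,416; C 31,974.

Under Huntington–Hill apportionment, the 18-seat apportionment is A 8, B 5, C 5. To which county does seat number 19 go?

C

Priority for the next seat is population ÷ (√(s·(s+1))).
Priorities: A 5649.901, B 5735.751, C 5837.627.
Highest priority: C.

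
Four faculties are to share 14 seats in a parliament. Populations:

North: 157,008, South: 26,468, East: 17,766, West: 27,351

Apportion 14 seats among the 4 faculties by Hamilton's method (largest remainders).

Total 228593; standard divisor 228593/14 ≈ 16328.071.
Standard quotas: North 9.6158, South 1.6210, East 1.0881, West 1.6751.
Lower quotas: North 9, South 1, East 1, West 1 (sum 12, leaving 2 seats).
Remainders in descending order: West 0.6751, South 0.6210, North 0.6158, East 0.0881.
The surplus seats go to West, South.

North: 9, South: 2, East: 1, West: 2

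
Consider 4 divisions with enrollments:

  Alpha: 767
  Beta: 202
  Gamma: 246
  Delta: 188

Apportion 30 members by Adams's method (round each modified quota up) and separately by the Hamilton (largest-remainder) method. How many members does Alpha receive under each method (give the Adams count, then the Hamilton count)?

Adams: Alpha 16, Beta 5, Gamma 5, Delta 4.
Hamilton: Alpha 17, Beta 4, Gamma 5, Delta 4.
Alpha gets 16 under Adams and 17 under Hamilton.

16 and 17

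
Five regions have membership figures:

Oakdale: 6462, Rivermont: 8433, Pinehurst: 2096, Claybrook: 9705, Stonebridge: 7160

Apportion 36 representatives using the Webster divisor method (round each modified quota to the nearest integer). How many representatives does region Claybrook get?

Standard divisor 33856/36 ≈ 940.444; standard quotas: Oakdale 6.871, Rivermont 8.967, Pinehurst 2.229, Claybrook 10.320, Stonebridge 7.613.
Rounding to the nearest integer gives Oakdale 7, Rivermont 9, Pinehurst 2, Claybrook 10, Stonebridge 8 — total 36, matching the house size, so no adjustment is needed.
Claybrook receives 10.

10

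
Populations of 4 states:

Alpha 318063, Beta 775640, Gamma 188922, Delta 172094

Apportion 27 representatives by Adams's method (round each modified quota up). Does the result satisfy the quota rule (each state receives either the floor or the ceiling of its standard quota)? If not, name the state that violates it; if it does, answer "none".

Standard quotas: Alpha 5.903, Beta 14.396, Gamma 3.506, Delta 3.194.
Adams allocation: Alpha 6, Beta 14, Gamma 4, Delta 3.
Every allocation lies between the lower and upper quota.

none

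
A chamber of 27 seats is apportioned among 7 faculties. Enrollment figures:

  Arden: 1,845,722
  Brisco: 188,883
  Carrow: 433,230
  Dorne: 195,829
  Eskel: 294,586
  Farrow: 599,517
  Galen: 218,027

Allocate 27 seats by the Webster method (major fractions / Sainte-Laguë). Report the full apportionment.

Arden=14, Brisco=1, Carrow=3, Dorne=1, Eskel=2, Farrow=4, Galen=2

Standard divisor 3775794/27 ≈ 139844.222; standard quotas: Arden 13.198, Brisco 1.351, Carrow 3.098, Dorne 1.400, Eskel 2.107, Farrow 4.287, Galen 1.559.
Rounding to the nearest integer gives 13, 1, 3, 1, 2, 4, 2 = 26 seats, so the divisor must be adjusted.
With modified divisor 135000: modified quotas Arden 13.672, Brisco 1.399, Carrow 3.209, Dorne 1.451, Eskel 2.182, Farrow 4.441, Galen 1.615.
Rounding to the nearest integer: Arden 14, Brisco 1, Carrow 3, Dorne 1, Eskel 2, Farrow 4, Galen 2 (total 27).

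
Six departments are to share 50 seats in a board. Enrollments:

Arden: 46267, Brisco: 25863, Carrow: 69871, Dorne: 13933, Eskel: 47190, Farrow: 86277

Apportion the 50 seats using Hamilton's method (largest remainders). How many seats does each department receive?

Arden 8, Brisco 5, Carrow 12, Dorne 2, Eskel 8, Farrow 15

The standard divisor is 289401/50 ≈ 5788.02.
Standard quotas: Arden 7.9936, Brisco 4.4684, Carrow 12.0717, Dorne 2.4072, Eskel 8.1530, Farrow 14.9061.
Lower quotas: Arden 7, Brisco 4, Carrow 12, Dorne 2, Eskel 8, Farrow 14 (sum 47, leaving 3 seats).
Remainders in descending order: Arden 0.9936, Farrow 0.9061, Brisco 0.4684, Dorne 0.4072, Eskel 0.1530, Carrow 0.0717.
Largest remainders: Arden, Farrow, Brisco receive the extra seats.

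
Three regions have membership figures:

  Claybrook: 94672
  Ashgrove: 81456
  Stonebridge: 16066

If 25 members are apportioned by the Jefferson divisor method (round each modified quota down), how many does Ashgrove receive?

Standard divisor 192194/25 ≈ 7687.76; standard quotas: Claybrook 12.315, Ashgrove 10.596, Stonebridge 2.090.
Rounding down gives 12, 10, 2 = 24 seats, so the divisor must be adjusted.
With modified divisor 7300: modified quotas Claybrook 12.969, Ashgrove 11.158, Stonebridge 2.201.
Rounding down: Claybrook 12, Ashgrove 11, Stonebridge 2 (total 25).
Ashgrove receives 11.

11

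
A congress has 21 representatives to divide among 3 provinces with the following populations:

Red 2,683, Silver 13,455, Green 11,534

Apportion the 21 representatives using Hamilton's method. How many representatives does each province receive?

The standard divisor is 27672/21 ≈ 1317.714.
Standard quotas: Red 2.0361, Silver 10.2109, Green 8.7530.
Lower quotas: Red 2, Silver 10, Green 8 (sum 20, leaving 1 seat).
Remainders in descending order: Green 0.7530, Silver 0.2109, Red 0.0361.
The surplus seat goes to Green.

Red 2, Silver 10, Green 9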